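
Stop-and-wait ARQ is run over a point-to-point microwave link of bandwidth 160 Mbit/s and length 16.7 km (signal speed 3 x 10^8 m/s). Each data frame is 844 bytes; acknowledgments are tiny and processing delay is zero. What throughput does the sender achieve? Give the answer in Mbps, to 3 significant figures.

44.0 Mbps

t_tx = L/R = 6752/160000000 = 4.22e-05 s.
t_prop = 16700/300000000 = 5.56667e-05 s; RTT = 0.000111333 s.
Cycle = t_tx + RTT = 0.000153533 s.
Throughput = L / cycle = 6752 / 0.000153533 = 44.0 Mbps.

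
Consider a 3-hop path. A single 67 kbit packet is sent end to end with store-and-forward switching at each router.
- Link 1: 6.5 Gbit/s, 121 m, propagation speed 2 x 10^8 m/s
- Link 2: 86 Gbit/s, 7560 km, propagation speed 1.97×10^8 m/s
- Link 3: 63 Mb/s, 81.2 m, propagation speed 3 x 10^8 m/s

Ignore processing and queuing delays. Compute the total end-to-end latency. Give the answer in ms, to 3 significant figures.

39.5 ms

L = 67000 bits.
Transmission delays (L/R per hop): 0.0103077, 0.00077907, 1.06349 ms; sum = 1.07458 ms.
Propagation delays (d/s per hop): 0.000605, 38.3756, 0.000270667 ms; sum = 38.3765 ms.
End-to-end = 39.5 ms.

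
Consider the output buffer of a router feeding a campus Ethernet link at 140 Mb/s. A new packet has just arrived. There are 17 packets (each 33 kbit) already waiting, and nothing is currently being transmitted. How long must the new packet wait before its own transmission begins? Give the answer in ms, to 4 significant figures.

4.007 ms

Each queued packet: L/R = 33000/140000000 = 0.235714 ms.
17 queued → 4.00714 ms.
Queuing delay = 4.007 ms.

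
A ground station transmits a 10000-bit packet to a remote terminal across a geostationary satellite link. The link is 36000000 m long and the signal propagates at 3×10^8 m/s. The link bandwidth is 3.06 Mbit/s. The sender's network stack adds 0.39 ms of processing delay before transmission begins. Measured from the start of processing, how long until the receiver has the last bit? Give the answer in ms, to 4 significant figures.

123.7 ms

Transmission delay = L/R = 10000 / 3060000 = 3.26797 ms.
Propagation delay = d/s = 36000000 m / 300000000 m/s = 120 ms.
Plus processing delay 0.39 ms = 0.39 ms.
Total = 123.7 ms.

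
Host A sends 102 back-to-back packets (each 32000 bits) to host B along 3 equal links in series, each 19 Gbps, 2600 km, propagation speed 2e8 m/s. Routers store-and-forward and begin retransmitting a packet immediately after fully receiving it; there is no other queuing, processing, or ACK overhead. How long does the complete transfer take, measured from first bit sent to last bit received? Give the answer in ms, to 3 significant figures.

Per-hop transmission t_tx = L/R = 32000/19000000000 = 0.00168421 ms.
Per-hop propagation t_prop = 2600000/200000000 = 13 ms.
Pipeline fill: first packet needs 3·t_tx to clear all hops; remaining 101 packets each add one t_tx.
Total = (3+102-1)·t_tx + 3·t_prop = 104·0.00168421 + 3·13 = 39.2 ms.

39.2 ms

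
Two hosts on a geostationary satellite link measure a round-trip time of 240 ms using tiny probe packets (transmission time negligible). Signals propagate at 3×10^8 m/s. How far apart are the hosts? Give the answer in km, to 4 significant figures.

36000 km

One-way propagation = RTT/2 = 120 ms.
d = s × t = 300000000 × 0.12 = 36000 km.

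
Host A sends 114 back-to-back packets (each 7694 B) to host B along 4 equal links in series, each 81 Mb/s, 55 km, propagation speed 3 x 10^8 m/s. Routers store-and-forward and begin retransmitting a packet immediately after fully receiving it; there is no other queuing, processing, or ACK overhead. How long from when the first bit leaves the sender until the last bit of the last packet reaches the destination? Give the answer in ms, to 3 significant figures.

Per-hop transmission t_tx = L/R = 61552/81000000 = 0.759901 ms.
Per-hop propagation t_prop = 55000/300000000 = 0.183333 ms.
Pipeline fill: first packet needs 4·t_tx to clear all hops; remaining 113 packets each add one t_tx.
Total = (4+114-1)·t_tx + 4·t_prop = 117·0.759901 + 4·0.183333 = 89.6 ms.

89.6 ms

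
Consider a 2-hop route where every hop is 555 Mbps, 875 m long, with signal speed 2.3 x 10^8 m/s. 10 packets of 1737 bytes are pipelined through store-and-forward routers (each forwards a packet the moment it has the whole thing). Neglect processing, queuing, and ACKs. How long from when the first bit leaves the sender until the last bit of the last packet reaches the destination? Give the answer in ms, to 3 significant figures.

Per-hop transmission t_tx = L/R = 13896/555000000 = 0.0250378 ms.
Per-hop propagation t_prop = 875/2.3e+08 = 0.00380435 ms.
Pipeline fill: first packet needs 2·t_tx to clear all hops; remaining 9 packets each add one t_tx.
Total = (2+10-1)·t_tx + 2·t_prop = 11·0.0250378 + 2·0.00380435 = 0.283 ms.

0.283 ms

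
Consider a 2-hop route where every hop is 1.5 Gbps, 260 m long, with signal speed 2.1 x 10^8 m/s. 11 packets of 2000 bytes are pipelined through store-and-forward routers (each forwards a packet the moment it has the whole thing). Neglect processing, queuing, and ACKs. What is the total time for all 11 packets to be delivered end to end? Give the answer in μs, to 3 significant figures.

130 μs

Per-hop transmission t_tx = L/R = 16000/1500000000 = 10.6667 μs.
Per-hop propagation t_prop = 260/210000000 = 1.2381 μs.
Pipeline fill: first packet needs 2·t_tx to clear all hops; remaining 10 packets each add one t_tx.
Total = (2+11-1)·t_tx + 2·t_prop = 12·10.6667 + 2·1.2381 = 130 μs.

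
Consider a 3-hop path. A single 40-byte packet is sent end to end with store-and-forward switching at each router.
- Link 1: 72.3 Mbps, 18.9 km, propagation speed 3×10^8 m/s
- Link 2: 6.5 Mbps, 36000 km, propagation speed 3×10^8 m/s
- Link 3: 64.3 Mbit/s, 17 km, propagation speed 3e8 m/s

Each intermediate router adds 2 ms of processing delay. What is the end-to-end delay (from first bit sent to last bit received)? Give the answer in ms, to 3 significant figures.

124 ms

L = 40 × 8 = 320 bits.
Transmission delays (L/R per hop): 0.004426, 0.0492308, 0.00497667 ms; sum = 0.0586334 ms.
Propagation delays (d/s per hop): 0.063, 120, 0.0566667 ms; sum = 120.12 ms.
Processing at 2 router(s): 2 × 2 ms = 4 ms.
End-to-end = 124 ms.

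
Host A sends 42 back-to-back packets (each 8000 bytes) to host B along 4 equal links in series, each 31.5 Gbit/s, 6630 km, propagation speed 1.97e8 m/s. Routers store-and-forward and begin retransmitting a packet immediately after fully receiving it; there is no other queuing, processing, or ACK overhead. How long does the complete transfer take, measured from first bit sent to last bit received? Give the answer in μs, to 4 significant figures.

Per-hop transmission t_tx = L/R = 64000/31500000000 = 2.03175 μs.
Per-hop propagation t_prop = 6630000/197000000 = 33654.8 μs.
Pipeline fill: first packet needs 4·t_tx to clear all hops; remaining 41 packets each add one t_tx.
Total = (4+42-1)·t_tx + 4·t_prop = 45·2.03175 + 4·33654.8 = 134700 μs.

134700 μs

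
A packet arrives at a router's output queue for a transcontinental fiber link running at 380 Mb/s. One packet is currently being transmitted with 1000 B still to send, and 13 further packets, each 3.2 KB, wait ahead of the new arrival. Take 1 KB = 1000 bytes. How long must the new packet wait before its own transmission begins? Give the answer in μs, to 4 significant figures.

896.8 μs

Each queued packet: L/R = 25600/380000000 = 67.3684 μs.
13 queued → 875.789 μs.
Plus remaining 8000 bits of current packet: 21.0526 μs.
Queuing delay = 896.8 μs.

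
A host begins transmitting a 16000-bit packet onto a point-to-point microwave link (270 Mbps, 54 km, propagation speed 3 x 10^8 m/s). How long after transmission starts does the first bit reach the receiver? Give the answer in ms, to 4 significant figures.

0.1800 ms

First bit experiences only propagation delay: d/s = 54000/300000000 = 0.1800 ms.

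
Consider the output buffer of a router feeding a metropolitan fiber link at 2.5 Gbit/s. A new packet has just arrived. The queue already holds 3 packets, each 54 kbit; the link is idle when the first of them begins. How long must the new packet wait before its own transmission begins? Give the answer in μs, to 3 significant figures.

64.8 μs

Each queued packet: L/R = 54000/2500000000 = 21.6 μs.
3 queued → 64.8 μs.
Queuing delay = 64.8 μs.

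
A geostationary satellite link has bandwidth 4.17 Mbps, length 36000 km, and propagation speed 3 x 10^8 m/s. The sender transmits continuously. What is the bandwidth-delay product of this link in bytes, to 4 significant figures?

62550 bytes

Propagation delay = 36000000 / 300000000 = 0.12 s.
BDP = R × t_prop = 4170000 × 0.12 = 500400 bits.
In bytes: 500400/8 = 62550 bytes.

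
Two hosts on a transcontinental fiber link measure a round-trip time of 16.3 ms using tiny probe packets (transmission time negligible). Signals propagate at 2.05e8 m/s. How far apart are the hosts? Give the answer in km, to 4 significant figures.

One-way propagation = RTT/2 = 8.15 ms.
d = s × t = 2.05e+08 × 0.00815 = 1671 km.

1671 km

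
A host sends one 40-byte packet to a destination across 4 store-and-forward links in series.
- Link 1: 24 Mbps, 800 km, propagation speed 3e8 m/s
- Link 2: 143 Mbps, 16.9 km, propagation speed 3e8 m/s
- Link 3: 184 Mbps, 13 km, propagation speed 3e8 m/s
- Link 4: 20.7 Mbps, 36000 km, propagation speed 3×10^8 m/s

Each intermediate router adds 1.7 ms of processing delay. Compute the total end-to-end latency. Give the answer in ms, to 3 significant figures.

128 ms

L = 40 × 8 = 320 bits.
Transmission delays (L/R per hop): 0.0133333, 0.00223776, 0.00173913, 0.0154589 ms; sum = 0.0327692 ms.
Propagation delays (d/s per hop): 2.66667, 0.0563333, 0.0433333, 120 ms; sum = 122.766 ms.
Processing at 3 router(s): 3 × 1.7 ms = 5.1 ms.
End-to-end = 128 ms.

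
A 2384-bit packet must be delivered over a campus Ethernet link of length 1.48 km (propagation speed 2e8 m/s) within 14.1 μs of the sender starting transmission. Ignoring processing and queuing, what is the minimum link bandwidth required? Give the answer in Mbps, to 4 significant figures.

Propagation delay = 1480 / 200000000 = 7.4 μs.
Transmission budget = 14.1 − 7.4 = 6.7 μs.
R ≥ L / t_tx = 2384 bits / 6.7e-06 s = 355.8 Mbps.

355.8 Mbps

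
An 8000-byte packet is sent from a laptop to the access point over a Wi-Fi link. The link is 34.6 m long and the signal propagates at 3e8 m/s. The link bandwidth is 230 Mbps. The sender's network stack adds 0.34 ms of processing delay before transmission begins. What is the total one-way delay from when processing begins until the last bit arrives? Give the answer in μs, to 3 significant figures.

L = 8000 × 8 = 64000 bits.
Transmission delay = L/R = 64000 / 230000000 = 278.261 μs.
Propagation delay = d/s = 34.6 m / 300000000 m/s = 0.115333 μs.
Plus processing delay 0.34 ms = 340 μs.
Total = 618 μs.

618 μs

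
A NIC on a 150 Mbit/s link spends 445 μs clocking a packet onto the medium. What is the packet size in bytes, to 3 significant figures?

8340 bytes

L = R × t_tx = 150000000 b/s × 0.000445 s = 66750 bits.
In bytes: 66750 / 8 = 8340 bytes.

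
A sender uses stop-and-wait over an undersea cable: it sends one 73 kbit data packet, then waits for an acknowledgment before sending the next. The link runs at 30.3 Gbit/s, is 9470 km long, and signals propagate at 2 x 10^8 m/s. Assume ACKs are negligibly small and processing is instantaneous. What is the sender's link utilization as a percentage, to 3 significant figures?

0.00254 %

t_tx = L/R = 73000/30300000000 = 2.40924e-06 s.
t_prop = 9470000/200000000 = 0.04735 s; RTT = 0.0947 s.
Cycle = t_tx + RTT = 0.0947024 s.
Utilization = t_tx / cycle = 2.40924e-06/0.0947024 = 0.00254 %.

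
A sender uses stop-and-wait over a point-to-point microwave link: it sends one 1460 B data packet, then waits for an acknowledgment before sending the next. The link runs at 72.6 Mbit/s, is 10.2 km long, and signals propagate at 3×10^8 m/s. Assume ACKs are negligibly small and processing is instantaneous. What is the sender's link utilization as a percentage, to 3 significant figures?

70.3 %

t_tx = L/R = 11680/72600000 = 0.000160882 s.
t_prop = 10200/300000000 = 3.4e-05 s; RTT = 6.8e-05 s.
Cycle = t_tx + RTT = 0.000228882 s.
Utilization = t_tx / cycle = 0.000160882/0.000228882 = 70.3 %.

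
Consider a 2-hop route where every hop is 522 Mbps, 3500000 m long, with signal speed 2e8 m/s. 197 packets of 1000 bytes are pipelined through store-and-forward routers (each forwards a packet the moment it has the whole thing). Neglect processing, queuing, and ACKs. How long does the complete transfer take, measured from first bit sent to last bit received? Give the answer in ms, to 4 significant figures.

38.03 ms

Per-hop transmission t_tx = L/R = 8000/522000000 = 0.0153257 ms.
Per-hop propagation t_prop = 3500000/200000000 = 17.5 ms.
Pipeline fill: first packet needs 2·t_tx to clear all hops; remaining 196 packets each add one t_tx.
Total = (2+197-1)·t_tx + 2·t_prop = 198·0.0153257 + 2·17.5 = 38.03 ms.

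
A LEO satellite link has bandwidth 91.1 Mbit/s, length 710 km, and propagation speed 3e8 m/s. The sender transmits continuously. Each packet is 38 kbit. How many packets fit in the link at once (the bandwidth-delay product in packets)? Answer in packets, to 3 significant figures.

Propagation delay = 710000 / 300000000 = 0.00236667 s.
BDP = R × t_prop = 91100000 × 0.00236667 = 215603 bits.
In packets of 38000 bits: 5.67 packets.

5.67 packets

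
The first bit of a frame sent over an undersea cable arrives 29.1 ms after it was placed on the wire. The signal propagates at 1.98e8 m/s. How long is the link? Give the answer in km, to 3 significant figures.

5760 km

d = s × t_prop = 198000000 × 0.0291 = 5760 km.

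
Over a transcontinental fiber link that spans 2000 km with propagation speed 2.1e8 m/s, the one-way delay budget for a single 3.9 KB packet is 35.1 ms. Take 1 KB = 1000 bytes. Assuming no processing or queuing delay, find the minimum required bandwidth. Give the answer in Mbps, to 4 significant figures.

1.220 Mbps

L = 31200 bits.
Propagation delay = 2000000 / 210000000 = 9.52381 ms.
Transmission budget = 35.1 − 9.52381 = 25.5762 ms.
R ≥ L / t_tx = 31200 bits / 0.0255762 s = 1.220 Mbps.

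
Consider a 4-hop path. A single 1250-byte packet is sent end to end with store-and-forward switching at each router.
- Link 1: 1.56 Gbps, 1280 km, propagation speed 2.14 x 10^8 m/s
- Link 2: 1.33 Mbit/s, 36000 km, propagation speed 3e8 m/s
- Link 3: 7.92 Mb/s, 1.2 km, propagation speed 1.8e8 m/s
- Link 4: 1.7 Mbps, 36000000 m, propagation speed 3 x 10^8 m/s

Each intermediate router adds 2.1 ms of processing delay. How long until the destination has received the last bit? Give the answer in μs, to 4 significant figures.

267000 μs

L = 1250 × 8 = 10000 bits.
Transmission delays (L/R per hop): 6.41026, 7518.8, 1262.63, 5882.35 μs; sum = 14670.2 μs.
Propagation delays (d/s per hop): 5981.31, 120000, 6.66667, 120000 μs; sum = 245988 μs.
Processing at 3 router(s): 3 × 2.1 ms = 6300 μs.
End-to-end = 267000 μs.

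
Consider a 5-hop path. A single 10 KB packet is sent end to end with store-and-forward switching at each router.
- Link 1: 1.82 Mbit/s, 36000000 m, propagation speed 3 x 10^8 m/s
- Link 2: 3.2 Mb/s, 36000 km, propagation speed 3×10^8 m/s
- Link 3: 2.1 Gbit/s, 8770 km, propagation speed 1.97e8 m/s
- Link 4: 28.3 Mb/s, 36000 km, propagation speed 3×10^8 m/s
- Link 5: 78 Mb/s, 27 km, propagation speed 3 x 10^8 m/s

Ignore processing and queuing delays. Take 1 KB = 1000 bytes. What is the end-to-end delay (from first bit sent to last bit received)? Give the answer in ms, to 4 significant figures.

L = 80000 bits.
Transmission delays (L/R per hop): 43.956, 25, 0.0380952, 2.82686, 1.02564 ms; sum = 72.8466 ms.
Propagation delays (d/s per hop): 120, 120, 44.5178, 120, 0.09 ms; sum = 404.608 ms.
End-to-end = 477.5 ms.

477.5 ms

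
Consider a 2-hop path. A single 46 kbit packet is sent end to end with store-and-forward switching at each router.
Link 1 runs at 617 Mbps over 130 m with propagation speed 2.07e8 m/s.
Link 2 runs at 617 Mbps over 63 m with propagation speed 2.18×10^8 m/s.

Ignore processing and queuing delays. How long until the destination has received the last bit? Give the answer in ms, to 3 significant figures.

0.150 ms

L = 46000 bits.
Transmission delay per hop = L/R = 46000/617000000 = 0.0745543 ms; 2 hops → 0.149109 ms.
Propagation delays (d/s per hop): 0.000628019, 0.000288991 ms; sum = 0.00091701 ms.
End-to-end = 0.150 ms.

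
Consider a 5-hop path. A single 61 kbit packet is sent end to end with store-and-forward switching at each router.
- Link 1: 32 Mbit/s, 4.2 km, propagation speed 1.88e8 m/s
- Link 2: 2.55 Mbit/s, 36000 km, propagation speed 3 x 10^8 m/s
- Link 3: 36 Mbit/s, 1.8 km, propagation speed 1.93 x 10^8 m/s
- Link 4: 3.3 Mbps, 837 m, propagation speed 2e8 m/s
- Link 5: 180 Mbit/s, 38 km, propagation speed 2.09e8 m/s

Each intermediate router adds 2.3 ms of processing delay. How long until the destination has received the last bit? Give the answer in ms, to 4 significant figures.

175.8 ms

L = 61000 bits.
Transmission delays (L/R per hop): 1.90625, 23.9216, 1.69444, 18.4848, 0.338889 ms; sum = 46.346 ms.
Propagation delays (d/s per hop): 0.0223404, 120, 0.00932642, 0.004185, 0.181818 ms; sum = 120.218 ms.
Processing at 4 router(s): 4 × 2.3 ms = 9.2 ms.
End-to-end = 175.8 ms.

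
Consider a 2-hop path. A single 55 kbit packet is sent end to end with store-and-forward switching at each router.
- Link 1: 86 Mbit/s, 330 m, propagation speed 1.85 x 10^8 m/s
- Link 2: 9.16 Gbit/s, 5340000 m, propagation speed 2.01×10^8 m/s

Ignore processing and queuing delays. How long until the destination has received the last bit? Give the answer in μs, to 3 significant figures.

27200 μs

L = 55000 bits.
Transmission delays (L/R per hop): 639.535, 6.00437 μs; sum = 645.539 μs.
Propagation delays (d/s per hop): 1.78378, 26567.2 μs; sum = 26568.9 μs.
End-to-end = 27200 μs.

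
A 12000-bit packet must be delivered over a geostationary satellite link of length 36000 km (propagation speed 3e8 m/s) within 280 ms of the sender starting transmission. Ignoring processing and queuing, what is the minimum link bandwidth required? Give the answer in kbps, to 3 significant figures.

Propagation delay = 36000000 / 300000000 = 120 ms.
Transmission budget = 280 − 120 = 160 ms.
R ≥ L / t_tx = 12000 bits / 0.16 s = 75.0 kbps.

75.0 kbps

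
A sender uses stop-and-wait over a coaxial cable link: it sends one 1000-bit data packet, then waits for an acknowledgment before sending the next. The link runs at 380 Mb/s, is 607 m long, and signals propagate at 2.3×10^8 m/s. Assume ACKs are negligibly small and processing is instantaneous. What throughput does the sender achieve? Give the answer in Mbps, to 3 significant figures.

t_tx = L/R = 1000/380000000 = 2.63158e-06 s.
t_prop = 607/2.3e+08 = 2.63913e-06 s; RTT = 5.27826e-06 s.
Cycle = t_tx + RTT = 7.90984e-06 s.
Throughput = L / cycle = 1000 / 7.90984e-06 = 126 Mbps.

126 Mbps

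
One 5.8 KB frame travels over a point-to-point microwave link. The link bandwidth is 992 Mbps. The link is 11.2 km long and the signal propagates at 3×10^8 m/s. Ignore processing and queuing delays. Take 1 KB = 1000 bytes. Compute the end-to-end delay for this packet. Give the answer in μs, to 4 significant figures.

84.11 μs

L = 46400 bits.
Transmission delay = L/R = 46400 / 992000000 = 46.7742 μs.
Propagation delay = d/s = 11200 m / 300000000 m/s = 37.3333 μs.
Total = 84.11 μs.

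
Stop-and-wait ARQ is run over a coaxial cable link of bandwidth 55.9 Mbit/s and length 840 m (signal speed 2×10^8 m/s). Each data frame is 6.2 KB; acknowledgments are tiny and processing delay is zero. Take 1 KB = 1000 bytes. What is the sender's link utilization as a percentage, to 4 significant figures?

t_tx = L/R = 49600/55900000 = 0.000887299 s.
t_prop = 840/200000000 = 4.2e-06 s; RTT = 8.4e-06 s.
Cycle = t_tx + RTT = 0.000895699 s.
Utilization = t_tx / cycle = 0.000887299/0.000895699 = 99.06 %.

99.06 %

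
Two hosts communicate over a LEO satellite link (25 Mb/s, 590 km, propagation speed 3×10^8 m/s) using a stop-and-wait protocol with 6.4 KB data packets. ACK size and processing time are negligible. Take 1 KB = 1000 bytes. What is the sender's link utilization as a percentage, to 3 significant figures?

34.2 %

t_tx = L/R = 51200/25000000 = 0.002048 s.
t_prop = 590000/300000000 = 0.00196667 s; RTT = 0.00393333 s.
Cycle = t_tx + RTT = 0.00598133 s.
Utilization = t_tx / cycle = 0.002048/0.00598133 = 34.2 %.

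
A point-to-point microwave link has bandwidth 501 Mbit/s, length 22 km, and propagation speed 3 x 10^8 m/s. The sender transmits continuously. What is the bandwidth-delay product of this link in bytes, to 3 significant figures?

Propagation delay = 22000 / 300000000 = 7.33333e-05 s.
BDP = R × t_prop = 501000000 × 7.33333e-05 = 36740 bits.
In bytes: 36740/8 = 4590 bytes.

4590 bytes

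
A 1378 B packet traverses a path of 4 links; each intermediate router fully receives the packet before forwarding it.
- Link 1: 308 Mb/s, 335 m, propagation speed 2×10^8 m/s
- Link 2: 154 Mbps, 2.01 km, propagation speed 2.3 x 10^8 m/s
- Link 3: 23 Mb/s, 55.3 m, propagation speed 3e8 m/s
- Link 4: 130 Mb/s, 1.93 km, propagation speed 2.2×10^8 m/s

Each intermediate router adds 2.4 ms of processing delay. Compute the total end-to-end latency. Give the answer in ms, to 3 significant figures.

L = 1378 × 8 = 11024 bits.
Transmission delays (L/R per hop): 0.0357922, 0.0715844, 0.479304, 0.0848 ms; sum = 0.671481 ms.
Propagation delays (d/s per hop): 0.001675, 0.00873913, 0.000184333, 0.00877273 ms; sum = 0.0193712 ms.
Processing at 3 router(s): 3 × 2.4 ms = 7.2 ms.
End-to-end = 7.89 ms.

7.89 ms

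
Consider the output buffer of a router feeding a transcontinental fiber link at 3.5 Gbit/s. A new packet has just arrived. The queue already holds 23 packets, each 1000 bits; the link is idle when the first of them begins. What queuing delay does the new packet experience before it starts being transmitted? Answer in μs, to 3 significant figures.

Each queued packet: L/R = 1000/3500000000 = 0.285714 μs.
23 queued → 6.57143 μs.
Queuing delay = 6.57 μs.

6.57 μs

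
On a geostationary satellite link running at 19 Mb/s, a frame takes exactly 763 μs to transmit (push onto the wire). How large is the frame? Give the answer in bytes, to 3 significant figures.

1810 bytes

L = R × t_tx = 19000000 b/s × 0.000763 s = 14497 bits.
In bytes: 14497 / 8 = 1810 bytes.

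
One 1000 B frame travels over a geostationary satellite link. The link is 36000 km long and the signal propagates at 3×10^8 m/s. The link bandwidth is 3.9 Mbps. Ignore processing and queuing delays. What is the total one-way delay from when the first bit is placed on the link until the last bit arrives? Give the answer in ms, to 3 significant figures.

122 ms

L = 1000 × 8 = 8000 bits.
Transmission delay = L/R = 8000 / 3900000 = 2.05128 ms.
Propagation delay = d/s = 36000000 m / 300000000 m/s = 120 ms.
Total = 122 ms.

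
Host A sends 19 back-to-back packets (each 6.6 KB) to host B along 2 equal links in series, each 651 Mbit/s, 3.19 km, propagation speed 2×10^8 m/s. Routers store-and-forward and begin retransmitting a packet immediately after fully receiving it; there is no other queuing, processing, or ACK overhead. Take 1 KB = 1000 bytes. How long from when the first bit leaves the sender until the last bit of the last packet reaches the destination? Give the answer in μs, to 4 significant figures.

1654 μs

Per-hop transmission t_tx = L/R = 52800/651000000 = 81.106 μs.
Per-hop propagation t_prop = 3190/200000000 = 15.95 μs.
Pipeline fill: first packet needs 2·t_tx to clear all hops; remaining 18 packets each add one t_tx.
Total = (2+19-1)·t_tx + 2·t_prop = 20·81.106 + 2·15.95 = 1654 μs.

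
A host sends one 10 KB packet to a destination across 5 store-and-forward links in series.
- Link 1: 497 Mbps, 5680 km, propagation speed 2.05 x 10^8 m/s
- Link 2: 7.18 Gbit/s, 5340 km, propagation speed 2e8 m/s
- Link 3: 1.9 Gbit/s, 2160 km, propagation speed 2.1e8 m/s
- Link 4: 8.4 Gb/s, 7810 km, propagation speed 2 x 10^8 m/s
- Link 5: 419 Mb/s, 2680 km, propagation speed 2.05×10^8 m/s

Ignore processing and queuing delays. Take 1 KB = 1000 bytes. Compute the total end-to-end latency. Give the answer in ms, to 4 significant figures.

L = 80000 bits.
Transmission delays (L/R per hop): 0.160966, 0.0111421, 0.0421053, 0.00952381, 0.190931 ms; sum = 0.414668 ms.
Propagation delays (d/s per hop): 27.7073, 26.7, 10.2857, 39.05, 13.0732 ms; sum = 116.816 ms.
End-to-end = 117.2 ms.

117.2 ms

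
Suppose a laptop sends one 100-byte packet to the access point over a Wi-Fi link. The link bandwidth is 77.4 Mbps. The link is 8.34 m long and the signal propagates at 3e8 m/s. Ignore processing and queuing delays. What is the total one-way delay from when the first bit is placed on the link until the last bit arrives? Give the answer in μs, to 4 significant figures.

L = 100 × 8 = 800 bits.
Transmission delay = L/R = 800 / 77400000 = 10.3359 μs.
Propagation delay = d/s = 8.34 m / 300000000 m/s = 0.0278 μs.
Total = 10.36 μs.

10.36 μs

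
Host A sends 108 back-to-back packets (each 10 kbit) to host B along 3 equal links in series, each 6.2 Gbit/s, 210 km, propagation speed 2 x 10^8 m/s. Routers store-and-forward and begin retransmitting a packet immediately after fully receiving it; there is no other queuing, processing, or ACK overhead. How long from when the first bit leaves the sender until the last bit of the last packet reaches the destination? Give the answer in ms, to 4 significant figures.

3.327 ms

Per-hop transmission t_tx = L/R = 10000/6200000000 = 0.0016129 ms.
Per-hop propagation t_prop = 210000/200000000 = 1.05 ms.
Pipeline fill: first packet needs 3·t_tx to clear all hops; remaining 107 packets each add one t_tx.
Total = (3+108-1)·t_tx + 3·t_prop = 110·0.0016129 + 3·1.05 = 3.327 ms.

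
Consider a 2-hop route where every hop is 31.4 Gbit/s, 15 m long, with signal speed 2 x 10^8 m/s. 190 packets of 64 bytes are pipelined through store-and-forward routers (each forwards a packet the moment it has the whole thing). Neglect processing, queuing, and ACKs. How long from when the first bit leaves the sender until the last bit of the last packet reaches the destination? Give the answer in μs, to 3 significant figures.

Per-hop transmission t_tx = L/R = 512/31400000000 = 0.0163057 μs.
Per-hop propagation t_prop = 15/200000000 = 0.075 μs.
Pipeline fill: first packet needs 2·t_tx to clear all hops; remaining 189 packets each add one t_tx.
Total = (2+190-1)·t_tx + 2·t_prop = 191·0.0163057 + 2·0.075 = 3.26 μs.

3.26 μs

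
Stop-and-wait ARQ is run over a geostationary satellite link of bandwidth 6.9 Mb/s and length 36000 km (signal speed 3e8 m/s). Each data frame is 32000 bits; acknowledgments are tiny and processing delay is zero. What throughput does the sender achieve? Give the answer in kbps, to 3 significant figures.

t_tx = L/R = 32000/6900000 = 0.00463768 s.
t_prop = 36000000/300000000 = 0.12 s; RTT = 0.24 s.
Cycle = t_tx + RTT = 0.244638 s.
Throughput = L / cycle = 32000 / 0.244638 = 131 kbps.

131 kbps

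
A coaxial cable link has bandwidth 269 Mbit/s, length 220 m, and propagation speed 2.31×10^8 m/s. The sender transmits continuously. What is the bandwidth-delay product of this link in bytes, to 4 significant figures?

Propagation delay = 220 / 231000000 = 9.52381e-07 s.
BDP = R × t_prop = 269000000 × 9.52381e-07 = 256.19 bits.
In bytes: 256.19/8 = 32.02 bytes.

32.02 bytes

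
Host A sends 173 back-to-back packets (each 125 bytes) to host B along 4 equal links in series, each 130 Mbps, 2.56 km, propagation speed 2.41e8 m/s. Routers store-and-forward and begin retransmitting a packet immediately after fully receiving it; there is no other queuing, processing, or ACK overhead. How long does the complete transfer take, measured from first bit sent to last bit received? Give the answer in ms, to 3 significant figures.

Per-hop transmission t_tx = L/R = 1000/130000000 = 0.00769231 ms.
Per-hop propagation t_prop = 2560/241000000 = 0.0106224 ms.
Pipeline fill: first packet needs 4·t_tx to clear all hops; remaining 172 packets each add one t_tx.
Total = (4+173-1)·t_tx + 4·t_prop = 176·0.00769231 + 4·0.0106224 = 1.40 ms.

1.40 ms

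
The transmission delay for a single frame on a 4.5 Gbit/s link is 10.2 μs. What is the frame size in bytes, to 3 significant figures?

5740 bytes

L = R × t_tx = 4500000000 b/s × 1.02e-05 s = 45900 bits.
In bytes: 45900 / 8 = 5740 bytes.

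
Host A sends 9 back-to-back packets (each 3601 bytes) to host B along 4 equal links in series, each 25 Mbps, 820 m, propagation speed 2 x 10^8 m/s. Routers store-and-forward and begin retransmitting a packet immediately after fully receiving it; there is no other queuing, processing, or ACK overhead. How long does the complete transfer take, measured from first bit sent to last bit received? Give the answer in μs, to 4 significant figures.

Per-hop transmission t_tx = L/R = 28808/25000000 = 1152.32 μs.
Per-hop propagation t_prop = 820/200000000 = 4.1 μs.
Pipeline fill: first packet needs 4·t_tx to clear all hops; remaining 8 packets each add one t_tx.
Total = (4+9-1)·t_tx + 4·t_prop = 12·1152.32 + 4·4.1 = 13840 μs.

13840 μs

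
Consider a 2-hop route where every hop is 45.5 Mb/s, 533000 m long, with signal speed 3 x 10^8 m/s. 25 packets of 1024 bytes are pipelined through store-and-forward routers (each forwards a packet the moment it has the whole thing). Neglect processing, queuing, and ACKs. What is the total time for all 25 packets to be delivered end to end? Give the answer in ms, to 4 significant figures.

8.234 ms

Per-hop transmission t_tx = L/R = 8192/45500000 = 0.180044 ms.
Per-hop propagation t_prop = 533000/300000000 = 1.77667 ms.
Pipeline fill: first packet needs 2·t_tx to clear all hops; remaining 24 packets each add one t_tx.
Total = (2+25-1)·t_tx + 2·t_prop = 26·0.180044 + 2·1.77667 = 8.234 ms.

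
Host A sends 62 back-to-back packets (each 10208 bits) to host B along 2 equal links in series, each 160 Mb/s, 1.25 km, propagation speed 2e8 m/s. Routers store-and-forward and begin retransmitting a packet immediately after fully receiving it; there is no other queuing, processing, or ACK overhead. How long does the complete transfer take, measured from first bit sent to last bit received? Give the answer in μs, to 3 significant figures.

Per-hop transmission t_tx = L/R = 10208/160000000 = 63.8 μs.
Per-hop propagation t_prop = 1250/200000000 = 6.25 μs.
Pipeline fill: first packet needs 2·t_tx to clear all hops; remaining 61 packets each add one t_tx.
Total = (2+62-1)·t_tx + 2·t_prop = 63·63.8 + 2·6.25 = 4030 μs.

4030 μs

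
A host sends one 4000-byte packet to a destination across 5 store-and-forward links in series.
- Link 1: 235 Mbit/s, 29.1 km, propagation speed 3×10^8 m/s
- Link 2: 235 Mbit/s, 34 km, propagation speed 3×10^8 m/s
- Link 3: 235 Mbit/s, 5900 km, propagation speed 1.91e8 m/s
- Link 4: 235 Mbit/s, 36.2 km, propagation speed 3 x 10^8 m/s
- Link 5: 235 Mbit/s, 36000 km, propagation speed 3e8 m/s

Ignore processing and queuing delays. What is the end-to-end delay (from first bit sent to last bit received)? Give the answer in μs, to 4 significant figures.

151900 μs

L = 4000 × 8 = 32000 bits.
Transmission delay per hop = L/R = 32000/235000000 = 136.17 μs; 5 hops → 680.851 μs.
Propagation delays (d/s per hop): 97, 113.333, 30890.1, 120.667, 120000 μs; sum = 151221 μs.
End-to-end = 151900 μs.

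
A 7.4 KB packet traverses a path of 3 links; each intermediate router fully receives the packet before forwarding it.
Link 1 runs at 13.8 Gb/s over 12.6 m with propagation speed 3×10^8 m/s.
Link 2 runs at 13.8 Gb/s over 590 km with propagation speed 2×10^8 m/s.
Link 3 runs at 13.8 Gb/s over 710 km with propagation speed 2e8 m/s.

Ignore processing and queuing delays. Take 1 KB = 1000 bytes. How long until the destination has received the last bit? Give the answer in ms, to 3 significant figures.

6.51 ms

L = 59200 bits.
Transmission delay per hop = L/R = 59200/13800000000 = 0.00428986 ms; 3 hops → 0.0128696 ms.
Propagation delays (d/s per hop): 4.2e-05, 2.95, 3.55 ms; sum = 6.50004 ms.
End-to-end = 6.51 ms.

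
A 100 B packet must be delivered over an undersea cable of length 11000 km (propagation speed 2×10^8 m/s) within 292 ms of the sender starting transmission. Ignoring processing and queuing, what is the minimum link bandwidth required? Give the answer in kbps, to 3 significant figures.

3.38 kbps

L = 800 bits.
Propagation delay = 11000000 / 200000000 = 55 ms.
Transmission budget = 292 − 55 = 237 ms.
R ≥ L / t_tx = 800 bits / 0.237 s = 3.38 kbps.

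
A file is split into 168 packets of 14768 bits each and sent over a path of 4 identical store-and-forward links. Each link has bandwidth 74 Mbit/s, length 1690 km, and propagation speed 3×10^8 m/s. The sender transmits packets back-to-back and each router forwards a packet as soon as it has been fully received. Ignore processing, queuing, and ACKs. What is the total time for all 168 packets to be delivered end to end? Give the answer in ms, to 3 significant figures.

Per-hop transmission t_tx = L/R = 14768/74000000 = 0.199568 ms.
Per-hop propagation t_prop = 1690000/300000000 = 5.63333 ms.
Pipeline fill: first packet needs 4·t_tx to clear all hops; remaining 167 packets each add one t_tx.
Total = (4+168-1)·t_tx + 4·t_prop = 171·0.199568 + 4·5.63333 = 56.7 ms.

56.7 ms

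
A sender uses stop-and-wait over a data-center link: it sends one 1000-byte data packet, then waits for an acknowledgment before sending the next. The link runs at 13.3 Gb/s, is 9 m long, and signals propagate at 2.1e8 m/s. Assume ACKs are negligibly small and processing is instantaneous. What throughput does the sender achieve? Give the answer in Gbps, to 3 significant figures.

t_tx = L/R = 8000/13300000000 = 6.01504e-07 s.
t_prop = 9/210000000 = 4.28571e-08 s; RTT = 8.57143e-08 s.
Cycle = t_tx + RTT = 6.87218e-07 s.
Throughput = L / cycle = 8000 / 6.87218e-07 = 11.6 Gbps.

11.6 Gbps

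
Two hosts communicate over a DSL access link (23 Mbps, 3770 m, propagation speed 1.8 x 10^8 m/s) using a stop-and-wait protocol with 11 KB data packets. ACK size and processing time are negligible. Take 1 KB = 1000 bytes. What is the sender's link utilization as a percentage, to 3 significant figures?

98.9 %

t_tx = L/R = 88000/23000000 = 0.00382609 s.
t_prop = 3770/180000000 = 2.09444e-05 s; RTT = 4.18889e-05 s.
Cycle = t_tx + RTT = 0.00386798 s.
Utilization = t_tx / cycle = 0.00382609/0.00386798 = 98.9 %.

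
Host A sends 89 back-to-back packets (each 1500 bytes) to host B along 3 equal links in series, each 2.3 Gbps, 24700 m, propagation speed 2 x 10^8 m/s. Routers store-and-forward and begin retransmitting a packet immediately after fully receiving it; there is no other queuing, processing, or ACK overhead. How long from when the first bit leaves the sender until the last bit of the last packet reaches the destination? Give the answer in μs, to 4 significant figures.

Per-hop transmission t_tx = L/R = 12000/2300000000 = 5.21739 μs.
Per-hop propagation t_prop = 24700/200000000 = 123.5 μs.
Pipeline fill: first packet needs 3·t_tx to clear all hops; remaining 88 packets each add one t_tx.
Total = (3+89-1)·t_tx + 3·t_prop = 91·5.21739 + 3·123.5 = 845.3 μs.

845.3 μs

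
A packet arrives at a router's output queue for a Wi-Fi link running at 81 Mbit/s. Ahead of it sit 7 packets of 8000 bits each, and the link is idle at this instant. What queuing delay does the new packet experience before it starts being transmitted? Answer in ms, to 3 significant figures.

Each queued packet: L/R = 8000/81000000 = 0.0987654 ms.
7 queued → 0.691358 ms.
Queuing delay = 0.691 ms.

0.691 ms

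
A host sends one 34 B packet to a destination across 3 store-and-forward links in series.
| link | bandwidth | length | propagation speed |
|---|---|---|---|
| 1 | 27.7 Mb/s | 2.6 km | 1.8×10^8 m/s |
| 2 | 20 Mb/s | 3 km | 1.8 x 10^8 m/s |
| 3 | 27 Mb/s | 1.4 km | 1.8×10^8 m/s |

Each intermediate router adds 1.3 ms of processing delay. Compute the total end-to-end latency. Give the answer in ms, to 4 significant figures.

2.672 ms

L = 34 × 8 = 272 bits.
Transmission delays (L/R per hop): 0.00981949, 0.0136, 0.0100741 ms; sum = 0.0334936 ms.
Propagation delays (d/s per hop): 0.0144444, 0.0166667, 0.00777778 ms; sum = 0.0388889 ms.
Processing at 2 router(s): 2 × 1.3 ms = 2.6 ms.
End-to-end = 2.672 ms.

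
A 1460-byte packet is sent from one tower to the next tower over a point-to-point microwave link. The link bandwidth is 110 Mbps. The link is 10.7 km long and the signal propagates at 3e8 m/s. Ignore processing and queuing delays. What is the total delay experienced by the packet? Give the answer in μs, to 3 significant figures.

142 μs

L = 1460 × 8 = 11680 bits.
Transmission delay = L/R = 11680 / 110000000 = 106.182 μs.
Propagation delay = d/s = 10700 m / 300000000 m/s = 35.6667 μs.
Total = 142 μs.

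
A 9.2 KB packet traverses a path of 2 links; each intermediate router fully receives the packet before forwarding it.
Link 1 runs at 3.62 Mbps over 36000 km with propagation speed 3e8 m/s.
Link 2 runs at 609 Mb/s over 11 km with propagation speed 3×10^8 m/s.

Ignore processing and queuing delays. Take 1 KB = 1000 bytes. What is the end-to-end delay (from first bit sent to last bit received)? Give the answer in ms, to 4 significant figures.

L = 73600 bits.
Transmission delays (L/R per hop): 20.3315, 0.120854 ms; sum = 20.4523 ms.
Propagation delays (d/s per hop): 120, 0.0366667 ms; sum = 120.037 ms.
End-to-end = 140.5 ms.

140.5 ms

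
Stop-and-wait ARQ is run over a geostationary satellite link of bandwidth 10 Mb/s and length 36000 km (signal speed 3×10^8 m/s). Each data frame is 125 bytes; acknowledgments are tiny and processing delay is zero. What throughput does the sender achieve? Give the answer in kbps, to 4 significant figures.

4.165 kbps

t_tx = L/R = 1000/10000000 = 0.0001 s.
t_prop = 36000000/300000000 = 0.12 s; RTT = 0.24 s.
Cycle = t_tx + RTT = 0.2401 s.
Throughput = L / cycle = 1000 / 0.2401 = 4.165 kbps.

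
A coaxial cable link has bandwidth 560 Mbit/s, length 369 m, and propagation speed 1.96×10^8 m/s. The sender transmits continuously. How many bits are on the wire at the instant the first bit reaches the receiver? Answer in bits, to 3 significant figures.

1050 bits

Propagation delay = 369 / 196000000 = 1.88265e-06 s.
BDP = R × t_prop = 560000000 × 1.88265e-06 = 1054.29 bits.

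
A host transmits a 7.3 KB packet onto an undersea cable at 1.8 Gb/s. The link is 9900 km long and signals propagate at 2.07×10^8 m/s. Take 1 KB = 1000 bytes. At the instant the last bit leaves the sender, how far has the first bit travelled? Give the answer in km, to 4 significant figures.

6.716 km

t_tx = L/R = 58400/1800000000 = 3.24444e-05 s.
Distance = s × t_tx = 2.07e+08 × 3.24444e-05 = 6.716 km.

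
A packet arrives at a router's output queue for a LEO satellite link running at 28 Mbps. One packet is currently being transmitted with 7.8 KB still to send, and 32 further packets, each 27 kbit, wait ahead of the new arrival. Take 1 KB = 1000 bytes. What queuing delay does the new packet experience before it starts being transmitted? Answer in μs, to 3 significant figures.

Each queued packet: L/R = 27000/28000000 = 964.286 μs.
32 queued → 30857.1 μs.
Plus remaining 62400 bits of current packet: 2228.57 μs.
Queuing delay = 33100 μs.

33100 μs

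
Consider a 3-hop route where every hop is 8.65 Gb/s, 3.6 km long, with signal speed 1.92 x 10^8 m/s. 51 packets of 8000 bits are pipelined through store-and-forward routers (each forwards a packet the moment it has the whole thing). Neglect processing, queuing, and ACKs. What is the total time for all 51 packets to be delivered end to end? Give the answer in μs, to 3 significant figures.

105 μs

Per-hop transmission t_tx = L/R = 8000/8650000000 = 0.924855 μs.
Per-hop propagation t_prop = 3600/192000000 = 18.75 μs.
Pipeline fill: first packet needs 3·t_tx to clear all hops; remaining 50 packets each add one t_tx.
Total = (3+51-1)·t_tx + 3·t_prop = 53·0.924855 + 3·18.75 = 105 μs.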